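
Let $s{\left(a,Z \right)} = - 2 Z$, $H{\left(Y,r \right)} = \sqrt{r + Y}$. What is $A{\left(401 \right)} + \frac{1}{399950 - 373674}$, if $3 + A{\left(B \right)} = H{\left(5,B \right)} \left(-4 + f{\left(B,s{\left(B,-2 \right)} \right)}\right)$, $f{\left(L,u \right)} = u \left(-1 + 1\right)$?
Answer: $- \frac{78827}{26276} - 4 \sqrt{406} \approx -83.598$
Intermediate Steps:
$H{\left(Y,r \right)} = \sqrt{Y + r}$
$f{\left(L,u \right)} = 0$ ($f{\left(L,u \right)} = u 0 = 0$)
$A{\left(B \right)} = -3 - 4 \sqrt{5 + B}$ ($A{\left(B \right)} = -3 + \sqrt{5 + B} \left(-4 + 0\right) = -3 + \sqrt{5 + B} \left(-4\right) = -3 - 4 \sqrt{5 + B}$)
$A{\left(401 \right)} + \frac{1}{399950 - 373674} = \left(-3 - 4 \sqrt{5 + 401}\right) + \frac{1}{399950 - 373674} = \left(-3 - 4 \sqrt{406}\right) + \frac{1}{26276} = - \frac{78827}{26276} - 4 \sqrt{406}$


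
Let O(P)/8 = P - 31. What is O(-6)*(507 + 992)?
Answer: -443704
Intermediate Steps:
O(P) = -248 + 8*P (O(P) = 8*(P - 31) = 8*(-31 + P) = -248 + 8*P)
O(-6)*(507 + 992) = (-248 + 8*(-6))*(507 + 992) = (-248 - 48)*1499 = -296*1499 = -443704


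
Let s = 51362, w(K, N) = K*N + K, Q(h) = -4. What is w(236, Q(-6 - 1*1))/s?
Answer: -354/25681 ≈ -0.013785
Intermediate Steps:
w(K, N) = K + K*N
w(236, Q(-6 - 1*1))/s = (236*(1 - 4))/51362 = (236*(-3))*(1/51362) = -708*1/51362 = -354/25681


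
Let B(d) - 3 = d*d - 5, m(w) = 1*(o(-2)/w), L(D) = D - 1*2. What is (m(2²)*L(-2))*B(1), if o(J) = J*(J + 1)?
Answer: 2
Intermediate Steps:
o(J) = J*(1 + J)
L(D) = -2 + D (L(D) = D - 2 = -2 + D)
m(w) = 2/w (m(w) = 1*((-2*(1 - 2))/w) = 1*((-2*(-1))/w) = 1*(2/w) = 2/w)
B(d) = -2 + d² (B(d) = 3 + (d*d - 5) = 3 + (d² - 5) = 3 + (-5 + d²) = -2 + d²)
(m(2²)*L(-2))*B(1) = ((2/(2²))*(-2 - 2))*(-2 + 1²) = ((2/4)*(-4))*(-2 + 1) = ((2*(¼))*(-4))*(-1) = ((½)*(-4))*(-1) = -2*(-1) = 2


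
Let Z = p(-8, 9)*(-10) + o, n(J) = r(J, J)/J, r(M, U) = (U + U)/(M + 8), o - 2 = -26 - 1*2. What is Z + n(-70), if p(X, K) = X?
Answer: 1673/31 ≈ 53.968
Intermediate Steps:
o = -26 (o = 2 + (-26 - 1*2) = 2 + (-26 - 2) = 2 - 28 = -26)
r(M, U) = 2*U/(8 + M) (r(M, U) = (2*U)/(8 + M) = 2*U/(8 + M))
n(J) = 2/(8 + J) (n(J) = (2*J/(8 + J))/J = 2/(8 + J))
Z = 54 (Z = -8*(-10) - 26 = 80 - 26 = 54)
Z + n(-70) = 54 + 2/(8 - 70) = 54 + 2/(-62) = 54 + 2*(-1/62) = 54 - 1/31 = 1673/31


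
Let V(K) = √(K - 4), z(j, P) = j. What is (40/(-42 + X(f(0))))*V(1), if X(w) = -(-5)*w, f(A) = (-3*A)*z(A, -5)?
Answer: -20*I*√3/21 ≈ -1.6496*I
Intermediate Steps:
f(A) = -3*A² (f(A) = (-3*A)*A = -3*A²)
V(K) = √(-4 + K)
X(w) = 5*w
(40/(-42 + X(f(0))))*V(1) = (40/(-42 + 5*(-3*0²)))*√(-4 + 1) = (40/(-42 + 5*(-3*0)))*√(-3) = (40/(-42 + 5*0))*(I*√3) = (40/(-42 + 0))*(I*√3) = (40/(-42))*(I*√3) = (40*(-1/42))*(I*√3) = -20*I*√3/21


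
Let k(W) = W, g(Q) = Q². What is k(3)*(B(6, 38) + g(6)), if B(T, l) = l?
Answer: 222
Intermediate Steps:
k(3)*(B(6, 38) + g(6)) = 3*(38 + 6²) = 3*(38 + 36) = 3*74 = 222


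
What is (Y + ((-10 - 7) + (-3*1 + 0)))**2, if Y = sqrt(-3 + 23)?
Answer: 420 - 80*sqrt(5) ≈ 241.11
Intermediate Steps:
Y = 2*sqrt(5) (Y = sqrt(20) = 2*sqrt(5) ≈ 4.4721)
(Y + ((-10 - 7) + (-3*1 + 0)))**2 = (2*sqrt(5) + ((-10 - 7) + (-3*1 + 0)))**2 = (2*sqrt(5) + (-17 + (-3 + 0)))**2 = (2*sqrt(5) + (-17 - 3))**2 = (2*sqrt(5) - 20)**2 = (-20 + 2*sqrt(5))**2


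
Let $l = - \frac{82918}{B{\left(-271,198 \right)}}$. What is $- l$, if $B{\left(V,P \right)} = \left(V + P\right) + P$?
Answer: $\frac{82918}{125} \approx 663.34$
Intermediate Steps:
$B{\left(V,P \right)} = V + 2 P$ ($B{\left(V,P \right)} = \left(P + V\right) + P = V + 2 P$)
$l = - \frac{82918}{125}$ ($l = - \frac{82918}{-271 + 2 \cdot 198} = - \frac{82918}{-271 + 396} = - \frac{82918}{125} \approx -663.34$)
$- l = \left(-1\right) \left(- \frac{82918}{125}\right) = \frac{82918}{125}$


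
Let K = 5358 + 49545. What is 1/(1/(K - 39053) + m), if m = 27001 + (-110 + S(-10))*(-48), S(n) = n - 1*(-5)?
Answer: 15850/515457851 ≈ 3.0749e-5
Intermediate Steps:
S(n) = 5 + n (S(n) = n + 5 = 5 + n)
K = 54903
m = 32521 (m = 27001 + (-110 + (5 - 10))*(-48) = 27001 + (-110 - 5)*(-48) = 27001 - 115*(-48) = 27001 + 5520 = 32521)
1/(1/(K - 39053) + m) = 1/(1/(54903 - 39053) + 32521) = 1/(1/15850 + 32521) = 1/(515457851/15850) = 15850/515457851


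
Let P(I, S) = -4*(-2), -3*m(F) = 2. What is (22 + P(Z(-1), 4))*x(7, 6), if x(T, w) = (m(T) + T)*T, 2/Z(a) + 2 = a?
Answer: 1330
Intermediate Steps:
Z(a) = 2/(-2 + a)
m(F) = -⅔ (m(F) = -⅓*2 = -⅔)
P(I, S) = 8
x(T, w) = T*(-⅔ + T) (x(T, w) = (-⅔ + T)*T = T*(-⅔ + T))
(22 + P(Z(-1), 4))*x(7, 6) = (22 + 8)*((⅓)*7*(-2 + 3*7)) = 30*((⅓)*7*(-2 + 21)) = 30*((⅓)*7*19) = 30*(133/3) = 1330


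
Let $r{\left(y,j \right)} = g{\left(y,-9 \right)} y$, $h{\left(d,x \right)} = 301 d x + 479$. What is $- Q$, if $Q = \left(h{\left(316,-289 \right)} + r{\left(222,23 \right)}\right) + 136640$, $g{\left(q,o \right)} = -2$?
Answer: $27351849$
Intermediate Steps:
$h{\left(d,x \right)} = 479 + 301 d x$ ($h{\left(d,x \right)} = 301 d x + 479 = 479 + 301 d x$)
$r{\left(y,j \right)} = - 2 y$
$Q = -27351849$ ($Q = \left(\left(479 + 301 \cdot 316 \left(-289\right)\right) - 444\right) + 136640 = \left(\left(479 - 27488524\right) - 444\right) + 136640 = \left(-27488045 - 444\right) + 136640 = -27488489 + 136640 = -27351849$)
$- Q = \left(-1\right) \left(-27351849\right) = 27351849$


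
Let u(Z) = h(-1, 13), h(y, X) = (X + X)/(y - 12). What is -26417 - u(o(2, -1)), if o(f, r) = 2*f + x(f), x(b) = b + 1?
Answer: -26415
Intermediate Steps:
x(b) = 1 + b
o(f, r) = 1 + 3*f (o(f, r) = 2*f + (1 + f) = 1 + 3*f)
h(y, X) = 2*X/(-12 + y) (h(y, X) = (2*X)/(-12 + y) = 2*X/(-12 + y))
u(Z) = -2 (u(Z) = 2*13/(-12 - 1) = 2*13/(-13) = 2*13*(-1/13) = -2)
-26417 - u(o(2, -1)) = -26417 - 1*(-2) = -26417 + 2 = -26415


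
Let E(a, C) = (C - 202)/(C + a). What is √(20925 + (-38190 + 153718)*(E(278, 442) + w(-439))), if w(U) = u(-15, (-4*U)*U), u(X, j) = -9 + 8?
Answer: I*√504843/3 ≈ 236.84*I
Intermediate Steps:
E(a, C) = (-202 + C)/(C + a)
u(X, j) = -1
w(U) = -1
√(20925 + (-38190 + 153718)*(E(278, 442) + w(-439))) = √(20925 + (-38190 + 153718)*((-202 + 442)/(442 + 278) - 1)) = √(20925 + 115528*(240/720 - 1)) = √(20925 + 115528*((1/720)*240 - 1)) = √(20925 + 115528*(⅓ - 1)) = √(20925 + 115528*(-⅔)) = √(20925 - 231056/3) = √(-168281/3) = I*√504843/3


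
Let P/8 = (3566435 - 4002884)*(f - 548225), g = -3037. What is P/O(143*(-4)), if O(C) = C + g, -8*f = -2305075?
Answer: -100903371725/401 ≈ -2.5163e+8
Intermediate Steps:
f = 2305075/8 (f = -1/8*(-2305075) = 2305075/8 ≈ 2.8813e+5)
P = 908130345525 (P = 8*((3566435 - 4002884)*(2305075/8 - 548225)) = 8*(-436449*(-2080725/8)) = 8*(908130345525/8) = 908130345525)
O(C) = -3037 + C (O(C) = C - 3037 = -3037 + C)
P/O(143*(-4)) = 908130345525/(-3037 + 143*(-4)) = 908130345525/(-3037 - 572) = 908130345525/(-3609) = 908130345525*(-1/3609) = -100903371725/401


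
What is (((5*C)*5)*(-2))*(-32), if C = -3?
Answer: -4800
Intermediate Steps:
(((5*C)*5)*(-2))*(-32) = (((5*(-3))*5)*(-2))*(-32) = (-15*5*(-2))*(-32) = -75*(-2)*(-32) = 150*(-32) = -4800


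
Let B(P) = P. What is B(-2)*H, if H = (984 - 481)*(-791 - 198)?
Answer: 994934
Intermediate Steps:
H = -497467 (H = 503*(-989) = -497467)
B(-2)*H = -2*(-497467) = 994934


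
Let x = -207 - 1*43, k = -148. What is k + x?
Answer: -398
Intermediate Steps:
x = -250 (x = -207 - 43 = -250)
k + x = -148 - 250 = -398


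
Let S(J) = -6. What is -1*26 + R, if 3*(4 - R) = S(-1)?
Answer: -20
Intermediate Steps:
R = 6 (R = 4 - ⅓*(-6) = 4 + 2 = 6)
-1*26 + R = -1*26 + 6 = -26 + 6 = -20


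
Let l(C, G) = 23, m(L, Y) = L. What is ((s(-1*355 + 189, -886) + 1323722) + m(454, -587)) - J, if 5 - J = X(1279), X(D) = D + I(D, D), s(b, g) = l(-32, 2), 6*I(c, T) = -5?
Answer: 7952833/6 ≈ 1.3255e+6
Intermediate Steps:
I(c, T) = -⅚ (I(c, T) = (⅙)*(-5) = -⅚)
s(b, g) = 23
X(D) = -⅚ + D (X(D) = D - ⅚ = -⅚ + D)
J = -7639/6 (J = 5 - (-⅚ + 1279) = 5 - 1*7669/6 = 5 - 7669/6 = -7639/6 ≈ -1273.2)
((s(-1*355 + 189, -886) + 1323722) + m(454, -587)) - J = ((23 + 1323722) + 454) - 1*(-7639/6) = (1323745 + 454) + 7639/6 = 1324199 + 7639/6 = 7952833/6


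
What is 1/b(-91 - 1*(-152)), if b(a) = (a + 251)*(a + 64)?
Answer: 1/39000 ≈ 2.5641e-5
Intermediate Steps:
b(a) = (64 + a)*(251 + a) (b(a) = (251 + a)*(64 + a) = (64 + a)*(251 + a))
1/b(-91 - 1*(-152)) = 1/(16064 + (-91 - 1*(-152))**2 + 315*(-91 - 1*(-152))) = 1/(16064 + (-91 + 152)**2 + 315*(-91 + 152)) = 1/(16064 + 61**2 + 315*61) = 1/(16064 + 3721 + 19215) = 1/39000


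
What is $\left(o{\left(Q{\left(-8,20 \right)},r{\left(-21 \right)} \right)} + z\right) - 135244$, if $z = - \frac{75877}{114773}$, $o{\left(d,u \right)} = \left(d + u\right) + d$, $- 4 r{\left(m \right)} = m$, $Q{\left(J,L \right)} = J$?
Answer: $- \frac{62094677195}{459092} \approx -1.3526 \cdot 10^{5}$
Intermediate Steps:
$r{\left(m \right)} = - \frac{m}{4}$
$o{\left(d,u \right)} = u + 2 d$
$z = - \frac{75877}{114773}$ ($z = \left(-75877\right) \frac{1}{114773} = - \frac{75877}{114773} \approx -0.66111$)
$\left(o{\left(Q{\left(-8,20 \right)},r{\left(-21 \right)} \right)} + z\right) - 135244 = \left(\left(\left(- \frac{1}{4}\right) \left(-21\right) + 2 \left(-8\right)\right) - \frac{75877}{114773}\right) - 135244 = \left(\left(\frac{21}{4} - 16\right) - \frac{75877}{114773}\right) - 135244 = \left(- \frac{43}{4} - \frac{75877}{114773}\right) - 135244 = - \frac{5238747}{459092} - 135244 = - \frac{62094677195}{459092}$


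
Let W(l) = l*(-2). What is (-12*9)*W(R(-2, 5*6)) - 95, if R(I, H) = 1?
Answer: 121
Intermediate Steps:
W(l) = -2*l
(-12*9)*W(R(-2, 5*6)) - 95 = (-12*9)*(-2*1) - 95 = -108*(-2) - 95 = 216 - 95 = 121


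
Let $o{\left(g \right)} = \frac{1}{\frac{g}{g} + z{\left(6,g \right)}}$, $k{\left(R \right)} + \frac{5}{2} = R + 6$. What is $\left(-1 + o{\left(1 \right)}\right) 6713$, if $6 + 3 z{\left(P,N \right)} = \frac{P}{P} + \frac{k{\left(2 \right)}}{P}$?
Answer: $- \frac{328937}{13} \approx -25303.0$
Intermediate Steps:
$k{\left(R \right)} = \frac{7}{2} + R$ ($k{\left(R \right)} = - \frac{5}{2} + \left(R + 6\right) = - \frac{5}{2} + \left(6 + R\right) = \frac{7}{2} + R$)
$z{\left(P,N \right)} = - \frac{5}{3} + \frac{11}{6 P}$ ($z{\left(P,N \right)} = -2 + \frac{\frac{P}{P} + \frac{\frac{7}{2} + 2}{P}}{3} = -2 + \frac{1 + \frac{11}{2 P}}{3} = -2 + \left(\frac{1}{3} + \frac{11}{6 P}\right) = - \frac{5}{3} + \frac{11}{6 P}$)
$o{\left(g \right)} = - \frac{36}{13}$ ($o{\left(g \right)} = \frac{1}{\frac{g}{g} + \frac{11 - 60}{6 \cdot 6}} = \frac{1}{1 + \frac{1}{6} \cdot \frac{1}{6} \left(11 - 60\right)} = \frac{1}{1 + \frac{1}{6} \cdot \frac{1}{6} \left(-49\right)} = \frac{1}{1 - \frac{49}{36}} = \frac{1}{- \frac{13}{36}} = - \frac{36}{13}$)
$\left(-1 + o{\left(1 \right)}\right) 6713 = \left(-1 - \frac{36}{13}\right) 6713 = \left(- \frac{49}{13}\right) 6713 = - \frac{328937}{13}$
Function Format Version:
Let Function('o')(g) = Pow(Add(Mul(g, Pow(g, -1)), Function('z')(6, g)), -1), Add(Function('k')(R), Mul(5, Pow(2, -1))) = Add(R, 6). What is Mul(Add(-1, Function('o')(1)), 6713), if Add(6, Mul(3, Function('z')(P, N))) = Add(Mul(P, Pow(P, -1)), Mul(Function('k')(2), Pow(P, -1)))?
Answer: Rational(-328937, 13) ≈ -25303.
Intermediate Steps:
Function('k')(R) = Add(Rational(7, 2), R) (Function('k')(R) = Add(Rational(-5, 2), Add(R, 6)) = Add(Rational(-5, 2), Add(6, R)) = Add(Rational(7, 2), R))
Function('z')(P, N) = Add(Rational(-5, 3), Mul(Rational(11, 6), Pow(P, -1))) (Function('z')(P, N) = Add(-2, Mul(Rational(1, 3), Add(Mul(P, Pow(P, -1)), Mul(Add(Rational(7, 2), 2), Pow(P, -1))))) = Add(-2, Mul(Rational(1, 3), Add(1, Mul(Rational(11, 2), Pow(P, -1))))) = Add(-2, Add(Rational(1, 3), Mul(Rational(11, 6), Pow(P, -1)))) = Add(Rational(-5, 3), Mul(Rational(11, 6), Pow(P, -1))))
Function('o')(g) = Rational(-36, 13) (Function('o')(g) = Pow(Add(Mul(g, Pow(g, -1)), Mul(Rational(1, 6), Pow(6, -1), Add(11, Mul(-10, 6)))), -1) = Pow(Add(1, Mul(Rational(1, 6), Rational(1, 6), Add(11, -60))), -1) = Pow(Add(1, Mul(Rational(1, 6), Rational(1, 6), -49)), -1) = Pow(Add(1, Rational(-49, 36)), -1) = Pow(Rational(-13, 36), -1) = Rational(-36, 13))
Mul(Add(-1, Function('o')(1)), 6713) = Mul(Add(-1, Rational(-36, 13)), 6713) = Mul(Rational(-49, 13), 6713) = Rational(-328937, 13)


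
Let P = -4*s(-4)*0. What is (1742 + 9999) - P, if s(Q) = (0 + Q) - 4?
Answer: 11741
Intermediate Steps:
s(Q) = -4 + Q (s(Q) = Q - 4 = -4 + Q)
P = 0 (P = -4*(-4 - 4)*0 = -4*(-8)*0 = 32*0 = 0)
(1742 + 9999) - P = (1742 + 9999) - 1*0 = 11741 + 0 = 11741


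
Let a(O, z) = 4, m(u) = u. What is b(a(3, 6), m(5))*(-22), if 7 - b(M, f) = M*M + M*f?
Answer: 638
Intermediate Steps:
b(M, f) = 7 - M**2 - M*f (b(M, f) = 7 - (M*M + M*f) = 7 - (M**2 + M*f) = 7 + (-M**2 - M*f) = 7 - M**2 - M*f)
b(a(3, 6), m(5))*(-22) = (7 - 1*4**2 - 1*4*5)*(-22) = (7 - 1*16 - 20)*(-22) = (7 - 16 - 20)*(-22) = -29*(-22) = 638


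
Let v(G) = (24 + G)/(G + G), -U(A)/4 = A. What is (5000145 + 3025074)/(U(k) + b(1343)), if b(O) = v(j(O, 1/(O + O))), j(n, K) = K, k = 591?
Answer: 16050438/59737 ≈ 268.69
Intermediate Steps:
U(A) = -4*A
v(G) = (24 + G)/(2*G) (v(G) = (24 + G)/((2*G)) = (24 + G)*(1/(2*G)) = (24 + G)/(2*G))
b(O) = O*(24 + 1/(2*O)) (b(O) = (24 + 1/(O + O))/(2*(1/(O + O))) = (24 + 1/(2*O))/(2*(1/(2*O))) = (24 + 1/(2*O))/(2*((1/(2*O)))) = (2*O)*(24 + 1/(2*O))/2 = O*(24 + 1/(2*O)))
(5000145 + 3025074)/(U(k) + b(1343)) = (5000145 + 3025074)/(-4*591 + (½ + 24*1343)) = 8025219/(-2364 + (½ + 32232)) = 8025219/(-2364 + 64465/2) = 8025219/(59737/2) = 8025219*(2/59737) = 16050438/59737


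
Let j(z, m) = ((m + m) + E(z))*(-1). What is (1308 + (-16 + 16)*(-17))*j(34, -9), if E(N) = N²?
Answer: -1488504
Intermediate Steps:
j(z, m) = -z² - 2*m (j(z, m) = ((m + m) + z²)*(-1) = (2*m + z²)*(-1) = (z² + 2*m)*(-1) = -z² - 2*m)
(1308 + (-16 + 16)*(-17))*j(34, -9) = (1308 + (-16 + 16)*(-17))*(-1*34² - 2*(-9)) = (1308 + 0*(-17))*(-1*1156 + 18) = (1308 + 0)*(-1156 + 18) = 1308*(-1138) = -1488504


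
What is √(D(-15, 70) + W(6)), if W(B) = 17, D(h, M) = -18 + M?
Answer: √69 ≈ 8.3066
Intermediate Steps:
√(D(-15, 70) + W(6)) = √((-18 + 70) + 17) = √(52 + 17) = √69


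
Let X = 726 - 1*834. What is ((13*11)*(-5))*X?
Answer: 77220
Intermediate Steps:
X = -108 (X = 726 - 834 = -108)
((13*11)*(-5))*X = ((13*11)*(-5))*(-108) = (143*(-5))*(-108) = -715*(-108) = 77220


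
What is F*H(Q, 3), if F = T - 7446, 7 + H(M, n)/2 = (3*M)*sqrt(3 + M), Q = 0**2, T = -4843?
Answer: 172046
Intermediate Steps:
Q = 0
H(M, n) = -14 + 6*M*sqrt(3 + M) (H(M, n) = -14 + 2*((3*M)*sqrt(3 + M)) = -14 + 2*(3*M*sqrt(3 + M)) = -14 + 6*M*sqrt(3 + M))
F = -12289 (F = -4843 - 7446 = -12289)
F*H(Q, 3) = -12289*(-14 + 6*0*sqrt(3 + 0)) = -12289*(-14 + 6*0*sqrt(3)) = -12289*(-14 + 0) = -12289*(-14) = 172046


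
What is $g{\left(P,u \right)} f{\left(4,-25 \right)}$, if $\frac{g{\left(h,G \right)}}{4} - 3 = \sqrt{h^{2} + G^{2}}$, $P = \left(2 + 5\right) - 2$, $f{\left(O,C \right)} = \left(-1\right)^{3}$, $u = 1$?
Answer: $-12 - 4 \sqrt{26} \approx -32.396$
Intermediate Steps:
$f{\left(O,C \right)} = -1$
$P = 5$ ($P = 7 - 2 = 5$)
$g{\left(h,G \right)} = 12 + 4 \sqrt{G^{2} + h^{2}}$ ($g{\left(h,G \right)} = 12 + 4 \sqrt{h^{2} + G^{2}} = 12 + 4 \sqrt{G^{2} + h^{2}}$)
$g{\left(P,u \right)} f{\left(4,-25 \right)} = \left(12 + 4 \sqrt{1^{2} + 5^{2}}\right) \left(-1\right) = \left(12 + 4 \sqrt{1 + 25}\right) \left(-1\right) = \left(12 + 4 \sqrt{26}\right) \left(-1\right) = -12 - 4 \sqrt{26}$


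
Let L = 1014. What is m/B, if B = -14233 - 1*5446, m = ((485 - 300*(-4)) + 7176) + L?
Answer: -9875/19679 ≈ -0.50180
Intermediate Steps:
m = 9875 (m = ((485 - 300*(-4)) + 7176) + 1014 = ((485 + 1200) + 7176) + 1014 = (1685 + 7176) + 1014 = 8861 + 1014 = 9875)
B = -19679 (B = -14233 - 5446 = -19679)
m/B = 9875/(-19679) = 9875*(-1/19679) = -9875/19679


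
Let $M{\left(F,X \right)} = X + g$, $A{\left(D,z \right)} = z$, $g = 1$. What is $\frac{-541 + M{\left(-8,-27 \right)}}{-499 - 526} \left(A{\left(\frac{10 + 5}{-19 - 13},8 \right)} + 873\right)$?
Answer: $\frac{499527}{1025} \approx 487.34$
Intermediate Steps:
$M{\left(F,X \right)} = 1 + X$ ($M{\left(F,X \right)} = X + 1 = 1 + X$)
$\frac{-541 + M{\left(-8,-27 \right)}}{-499 - 526} \left(A{\left(\frac{10 + 5}{-19 - 13},8 \right)} + 873\right) = \frac{-541 + \left(1 - 27\right)}{-499 - 526} \left(8 + 873\right) = \frac{-541 - 26}{-1025} \cdot 881 = \left(-567\right) \left(- \frac{1}{1025}\right) 881 = \frac{567}{1025} \cdot 881 = \frac{499527}{1025}$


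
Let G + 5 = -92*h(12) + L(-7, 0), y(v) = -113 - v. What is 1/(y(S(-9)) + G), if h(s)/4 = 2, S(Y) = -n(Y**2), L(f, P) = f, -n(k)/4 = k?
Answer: -1/1185 ≈ -0.00084388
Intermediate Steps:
n(k) = -4*k
S(Y) = 4*Y**2 (S(Y) = -(-4)*Y**2 = 4*Y**2)
h(s) = 8 (h(s) = 4*2 = 8)
G = -748 (G = -5 + (-92*8 - 7) = -5 + (-736 - 7) = -5 - 743 = -748)
1/(y(S(-9)) + G) = 1/((-113 - 4*(-9)**2) - 748) = 1/((-113 - 4*81) - 748) = 1/((-113 - 1*324) - 748) = 1/((-113 - 324) - 748) = 1/(-437 - 748) = 1/(-1185) = -1/1185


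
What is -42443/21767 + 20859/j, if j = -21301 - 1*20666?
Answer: -745081078/304498563 ≈ -2.4469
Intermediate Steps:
j = -41967 (j = -21301 - 20666 = -41967)
-42443/21767 + 20859/j = -42443/21767 + 20859/(-41967) = -42443*1/21767 + 20859*(-1/41967) = -42443/21767 - 6953/13989 = -745081078/304498563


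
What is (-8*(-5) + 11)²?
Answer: 2601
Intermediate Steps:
(-8*(-5) + 11)² = (40 + 11)² = 51² = 2601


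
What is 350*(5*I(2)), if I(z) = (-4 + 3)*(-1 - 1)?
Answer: 3500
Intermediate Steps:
I(z) = 2 (I(z) = -1*(-2) = 2)
350*(5*I(2)) = 350*(5*2) = 350*10 = 3500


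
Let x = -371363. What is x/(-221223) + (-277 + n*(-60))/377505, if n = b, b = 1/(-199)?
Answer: 9295301757212/5539681644795 ≈ 1.6779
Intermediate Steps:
b = -1/199 ≈ -0.0050251
n = -1/199 ≈ -0.0050251
x/(-221223) + (-277 + n*(-60))/377505 = -371363/(-221223) + (-277 - 1/199*(-60))/377505 = -371363*(-1/221223) + (-277 + 60/199)*(1/377505) = 371363/221223 - 55063/199*1/377505 = 371363/221223 - 55063/75123495 = 9295301757212/5539681644795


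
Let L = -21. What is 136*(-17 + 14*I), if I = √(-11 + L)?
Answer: -2312 + 7616*I*√2 ≈ -2312.0 + 10771.0*I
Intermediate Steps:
I = 4*I*√2 (I = √(-11 - 21) = √(-32) = 4*I*√2 ≈ 5.6569*I)
136*(-17 + 14*I) = 136*(-17 + 14*(4*I*√2)) = 136*(-17 + 56*I*√2) = -2312 + 7616*I*√2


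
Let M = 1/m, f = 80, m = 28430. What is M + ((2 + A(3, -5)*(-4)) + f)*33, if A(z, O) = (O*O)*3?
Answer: -204525419/28430 ≈ -7194.0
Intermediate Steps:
A(z, O) = 3*O² (A(z, O) = O²*3 = 3*O²)
M = 1/28430 ≈ 3.5174e-5
M + ((2 + A(3, -5)*(-4)) + f)*33 = 1/28430 + ((2 + (3*(-5)²)*(-4)) + 80)*33 = 1/28430 + ((2 + (3*25)*(-4)) + 80)*33 = 1/28430 + ((2 + 75*(-4)) + 80)*33 = 1/28430 + ((2 - 300) + 80)*33 = 1/28430 + (-298 + 80)*33 = 1/28430 - 218*33 = 1/28430 - 7194 = -204525419/28430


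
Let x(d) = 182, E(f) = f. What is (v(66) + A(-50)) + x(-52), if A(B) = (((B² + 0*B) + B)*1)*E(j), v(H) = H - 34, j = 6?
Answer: 14914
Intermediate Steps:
v(H) = -34 + H
A(B) = 6*B + 6*B² (A(B) = (((B² + 0*B) + B)*1)*6 = (((B² + 0) + B)*1)*6 = ((B² + B)*1)*6 = ((B + B²)*1)*6 = (B + B²)*6 = 6*B + 6*B²)
(v(66) + A(-50)) + x(-52) = ((-34 + 66) + 6*(-50)*(1 - 50)) + 182 = (32 + 6*(-50)*(-49)) + 182 = (32 + 14700) + 182 = 14732 + 182 = 14914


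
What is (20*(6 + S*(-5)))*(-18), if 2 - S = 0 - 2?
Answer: 5040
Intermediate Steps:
S = 4 (S = 2 - (0 - 2) = 2 - 1*(-2) = 2 + 2 = 4)
(20*(6 + S*(-5)))*(-18) = (20*(6 + 4*(-5)))*(-18) = (20*(6 - 20))*(-18) = (20*(-14))*(-18) = -280*(-18) = 5040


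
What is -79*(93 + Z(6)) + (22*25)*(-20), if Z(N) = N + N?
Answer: -19295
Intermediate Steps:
Z(N) = 2*N
-79*(93 + Z(6)) + (22*25)*(-20) = -79*(93 + 2*6) + (22*25)*(-20) = -79*(93 + 12) + 550*(-20) = -79*105 - 11000 = -8295 - 11000 = -19295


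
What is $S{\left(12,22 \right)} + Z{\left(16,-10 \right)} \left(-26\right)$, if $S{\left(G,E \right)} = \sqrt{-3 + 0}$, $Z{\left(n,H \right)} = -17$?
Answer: $442 + i \sqrt{3} \approx 442.0 + 1.732 i$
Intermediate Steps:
$S{\left(G,E \right)} = i \sqrt{3}$ ($S{\left(G,E \right)} = \sqrt{-3} = i \sqrt{3}$)
$S{\left(12,22 \right)} + Z{\left(16,-10 \right)} \left(-26\right) = i \sqrt{3} - -442 = i \sqrt{3} + 442 = 442 + i \sqrt{3}$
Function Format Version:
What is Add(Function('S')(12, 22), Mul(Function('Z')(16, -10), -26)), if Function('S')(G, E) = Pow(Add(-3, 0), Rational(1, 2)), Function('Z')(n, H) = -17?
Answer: Add(442, Mul(I, Pow(3, Rational(1, 2)))) ≈ Add(442.00, Mul(1.7320, I))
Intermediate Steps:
Function('S')(G, E) = Mul(I, Pow(3, Rational(1, 2))) (Function('S')(G, E) = Pow(-3, Rational(1, 2)) = Mul(I, Pow(3, Rational(1, 2))))
Add(Function('S')(12, 22), Mul(Function('Z')(16, -10), -26)) = Add(Mul(I, Pow(3, Rational(1, 2))), Mul(-17, -26)) = Add(Mul(I, Pow(3, Rational(1, 2))), 442) = Add(442, Mul(I, Pow(3, Rational(1, 2))))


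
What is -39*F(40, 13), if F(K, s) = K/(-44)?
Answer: 390/11 ≈ 35.455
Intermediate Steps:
F(K, s) = -K/44 (F(K, s) = K*(-1/44) = -K/44)
-39*F(40, 13) = -(-39)*40/44 = -39*(-10/11) = 390/11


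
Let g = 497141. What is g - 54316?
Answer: 442825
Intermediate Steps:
g - 54316 = 497141 - 54316 = 442825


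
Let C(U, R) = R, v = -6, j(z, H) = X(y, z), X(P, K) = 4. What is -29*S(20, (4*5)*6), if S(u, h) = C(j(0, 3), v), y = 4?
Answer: 174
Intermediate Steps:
j(z, H) = 4
S(u, h) = -6
-29*S(20, (4*5)*6) = -29*(-6) = 174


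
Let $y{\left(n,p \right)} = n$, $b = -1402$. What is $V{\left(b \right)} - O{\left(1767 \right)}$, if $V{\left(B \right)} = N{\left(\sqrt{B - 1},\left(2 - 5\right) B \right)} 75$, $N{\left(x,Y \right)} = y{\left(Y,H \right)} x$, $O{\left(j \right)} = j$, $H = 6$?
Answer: $-1767 + 315450 i \sqrt{1403} \approx -1767.0 + 1.1816 \cdot 10^{7} i$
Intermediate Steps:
$N{\left(x,Y \right)} = Y x$
$V{\left(B \right)} = - 225 B \sqrt{-1 + B}$ ($V{\left(B \right)} = \left(2 - 5\right) B \sqrt{B - 1} \cdot 75 = - 3 B \sqrt{-1 + B} 75 = - 225 B \sqrt{-1 + B}$)
$V{\left(b \right)} - O{\left(1767 \right)} = \left(-225\right) \left(-1402\right) \sqrt{-1 - 1402} - 1767 = \left(-225\right) \left(-1402\right) \sqrt{-1403} - 1767 = \left(-225\right) \left(-1402\right) i \sqrt{1403} - 1767 = 315450 i \sqrt{1403} - 1767 = -1767 + 315450 i \sqrt{1403}$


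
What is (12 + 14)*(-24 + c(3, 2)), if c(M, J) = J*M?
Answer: -468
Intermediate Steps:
(12 + 14)*(-24 + c(3, 2)) = (12 + 14)*(-24 + 2*3) = 26*(-24 + 6) = 26*(-18) = -468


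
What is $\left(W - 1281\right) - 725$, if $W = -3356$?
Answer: $-5362$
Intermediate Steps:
$\left(W - 1281\right) - 725 = \left(-3356 - 1281\right) - 725 = -4637 - 725 = -5362$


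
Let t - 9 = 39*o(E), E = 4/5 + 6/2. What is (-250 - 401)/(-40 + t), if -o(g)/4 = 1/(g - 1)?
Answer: 4557/607 ≈ 7.5074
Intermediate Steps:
E = 19/5 (E = 4*(⅕) + 6*(½) = ⅘ + 3 = 19/5 ≈ 3.8000)
o(g) = -4/(-1 + g) (o(g) = -4/(g - 1) = -4/(-1 + g))
t = -327/7 (t = 9 + 39*(-4/(-1 + 19/5)) = 9 + 39*(-4/14/5) = 9 + 39*(-4*5/14) = 9 + 39*(-10/7) = 9 - 390/7 = -327/7 ≈ -46.714)
(-250 - 401)/(-40 + t) = (-250 - 401)/(-40 - 327/7) = -651/(-607/7) = -651*(-7/607) = 4557/607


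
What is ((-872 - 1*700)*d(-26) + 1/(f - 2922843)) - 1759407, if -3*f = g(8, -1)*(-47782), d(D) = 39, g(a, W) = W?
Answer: -16051989682368/8816311 ≈ -1.8207e+6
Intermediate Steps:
f = -47782/3 (f = -(-1)*(-47782)/3 = -1/3*47782 = -47782/3 ≈ -15927.)
((-872 - 1*700)*d(-26) + 1/(f - 2922843)) - 1759407 = ((-872 - 1*700)*39 + 1/(-47782/3 - 2922843)) - 1759407 = ((-872 - 700)*39 + 1/(-8816311/3)) - 1759407 = (-1572*39 - 3/8816311) - 1759407 = (-61308 - 3/8816311) - 1759407 = -540510394791/8816311 - 1759407 = -16051989682368/8816311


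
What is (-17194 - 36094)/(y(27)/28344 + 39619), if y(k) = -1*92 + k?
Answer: -1510395072/1122960871 ≈ -1.3450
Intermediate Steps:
y(k) = -92 + k
(-17194 - 36094)/(y(27)/28344 + 39619) = (-17194 - 36094)/((-92 + 27)/28344 + 39619) = -53288/(-65*1/28344 + 39619) = -53288/(-65/28344 + 39619) = -53288/1122960871/28344 = -53288*28344/1122960871 = -1510395072/1122960871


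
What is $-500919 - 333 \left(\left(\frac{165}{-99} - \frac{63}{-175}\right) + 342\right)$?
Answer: $- \frac{15359247}{25} \approx -6.1437 \cdot 10^{5}$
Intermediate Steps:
$-500919 - 333 \left(\left(\frac{165}{-99} - \frac{63}{-175}\right) + 342\right) = -500919 - 333 \left(\left(165 \left(- \frac{1}{99}\right) - - \frac{9}{25}\right) + 342\right) = -500919 - 333 \left(\left(- \frac{5}{3} + \frac{9}{25}\right) + 342\right) = -500919 - 333 \left(- \frac{98}{75} + 342\right) = -500919 - 333 \cdot \frac{25552}{75} = -500919 - \frac{2836272}{25} = - \frac{15359247}{25}$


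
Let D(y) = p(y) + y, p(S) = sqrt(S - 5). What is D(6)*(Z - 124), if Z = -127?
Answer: -1757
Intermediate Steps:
p(S) = sqrt(-5 + S)
D(y) = y + sqrt(-5 + y) (D(y) = sqrt(-5 + y) + y = y + sqrt(-5 + y))
D(6)*(Z - 124) = (6 + sqrt(-5 + 6))*(-127 - 124) = (6 + sqrt(1))*(-251) = (6 + 1)*(-251) = 7*(-251) = -1757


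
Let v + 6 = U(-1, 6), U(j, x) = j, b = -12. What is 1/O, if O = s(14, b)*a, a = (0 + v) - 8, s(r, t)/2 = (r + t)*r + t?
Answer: -1/480 ≈ -0.0020833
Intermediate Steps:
v = -7 (v = -6 - 1 = -7)
s(r, t) = 2*t + 2*r*(r + t) (s(r, t) = 2*((r + t)*r + t) = 2*(r*(r + t) + t) = 2*(t + r*(r + t)) = 2*t + 2*r*(r + t))
a = -15 (a = (0 - 7) - 8 = -7 - 8 = -15)
O = -480 (O = (2*(-12) + 2*14² + 2*14*(-12))*(-15) = (-24 + 2*196 - 336)*(-15) = (-24 + 392 - 336)*(-15) = 32*(-15) = -480)
1/O = 1/(-480) = -1/480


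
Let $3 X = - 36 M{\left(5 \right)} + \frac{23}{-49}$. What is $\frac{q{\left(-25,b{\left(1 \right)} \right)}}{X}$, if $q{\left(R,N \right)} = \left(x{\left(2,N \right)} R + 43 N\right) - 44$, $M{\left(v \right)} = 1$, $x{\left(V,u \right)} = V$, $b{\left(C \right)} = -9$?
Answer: $\frac{70707}{1787} \approx 39.567$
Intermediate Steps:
$q{\left(R,N \right)} = -44 + 2 R + 43 N$ ($q{\left(R,N \right)} = \left(2 R + 43 N\right) - 44 = -44 + 2 R + 43 N$)
$X = - \frac{1787}{147}$ ($X = \frac{\left(-36\right) 1 + \frac{23}{-49}}{3} = \frac{-36 + 23 \left(- \frac{1}{49}\right)}{3} = \frac{-36 - \frac{23}{49}}{3} = \frac{1}{3} \left(- \frac{1787}{49}\right) = - \frac{1787}{147} \approx -12.156$)
$\frac{q{\left(-25,b{\left(1 \right)} \right)}}{X} = \frac{-44 + 2 \left(-25\right) + 43 \left(-9\right)}{- \frac{1787}{147}} = \left(-44 - 50 - 387\right) \left(- \frac{147}{1787}\right) = \left(-481\right) \left(- \frac{147}{1787}\right) = \frac{70707}{1787}$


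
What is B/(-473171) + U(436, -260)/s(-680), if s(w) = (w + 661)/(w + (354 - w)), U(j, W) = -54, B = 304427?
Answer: 9039352723/8990249 ≈ 1005.5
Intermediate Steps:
s(w) = 661/354 + w/354 (s(w) = (661 + w)/354 = (661 + w)*(1/354) = 661/354 + w/354)
B/(-473171) + U(436, -260)/s(-680) = 304427/(-473171) - 54/(661/354 + (1/354)*(-680)) = 304427*(-1/473171) - 54/(661/354 - 340/177) = -304427/473171 - 54/(-19/354) = -304427/473171 - 54*(-354/19) = -304427/473171 + 19116/19 = 9039352723/8990249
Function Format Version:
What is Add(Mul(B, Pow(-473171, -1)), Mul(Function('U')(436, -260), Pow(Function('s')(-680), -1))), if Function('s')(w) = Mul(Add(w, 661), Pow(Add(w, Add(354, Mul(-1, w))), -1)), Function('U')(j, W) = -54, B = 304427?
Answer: Rational(9039352723, 8990249) ≈ 1005.5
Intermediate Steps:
Function('s')(w) = Add(Rational(661, 354), Mul(Rational(1, 354), w)) (Function('s')(w) = Mul(Add(661, w), Pow(354, -1)) = Mul(Add(661, w), Rational(1, 354)) = Add(Rational(661, 354), Mul(Rational(1, 354), w)))
Add(Mul(B, Pow(-473171, -1)), Mul(Function('U')(436, -260), Pow(Function('s')(-680), -1))) = Add(Mul(304427, Pow(-473171, -1)), Mul(-54, Pow(Add(Rational(661, 354), Mul(Rational(1, 354), -680)), -1))) = Add(Mul(304427, Rational(-1, 473171)), Mul(-54, Pow(Add(Rational(661, 354), Rational(-340, 177)), -1))) = Add(Rational(-304427, 473171), Mul(-54, Pow(Rational(-19, 354), -1))) = Add(Rational(-304427, 473171), Mul(-54, Rational(-354, 19))) = Add(Rational(-304427, 473171), Rational(19116, 19)) = Rational(9039352723, 8990249)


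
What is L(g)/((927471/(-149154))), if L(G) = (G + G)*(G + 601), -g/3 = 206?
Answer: -1044674616/309157 ≈ -3379.1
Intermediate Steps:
g = -618 (g = -3*206 = -618)
L(G) = 2*G*(601 + G) (L(G) = (2*G)*(601 + G) = 2*G*(601 + G))
L(g)/((927471/(-149154))) = (2*(-618)*(601 - 618))/((927471/(-149154))) = (2*(-618)*(-17))/((927471*(-1/149154))) = 21012/(-309157/49718) = 21012*(-49718/309157) = -1044674616/309157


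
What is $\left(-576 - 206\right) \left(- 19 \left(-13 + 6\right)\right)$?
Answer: $-104006$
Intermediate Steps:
$\left(-576 - 206\right) \left(- 19 \left(-13 + 6\right)\right) = - 782 \left(\left(-19\right) \left(-7\right)\right) = \left(-782\right) 133 = -104006$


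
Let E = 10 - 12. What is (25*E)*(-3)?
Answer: 150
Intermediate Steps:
E = -2
(25*E)*(-3) = (25*(-2))*(-3) = -50*(-3) = 150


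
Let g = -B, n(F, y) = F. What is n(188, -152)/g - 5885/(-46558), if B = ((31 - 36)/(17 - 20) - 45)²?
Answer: 5170091/196707550 ≈ 0.026283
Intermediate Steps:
B = 16900/9 (B = (-5/(-3) - 45)² = (-5*(-⅓) - 45)² = (5/3 - 45)² = (-130/3)² = 16900/9 ≈ 1877.8)
g = -16900/9 (g = -1*16900/9 = -16900/9 ≈ -1877.8)
n(188, -152)/g - 5885/(-46558) = 188/(-16900/9) - 5885/(-46558) = 188*(-9/16900) - 5885*(-1/46558) = -423/4225 + 5885/46558 = 5170091/196707550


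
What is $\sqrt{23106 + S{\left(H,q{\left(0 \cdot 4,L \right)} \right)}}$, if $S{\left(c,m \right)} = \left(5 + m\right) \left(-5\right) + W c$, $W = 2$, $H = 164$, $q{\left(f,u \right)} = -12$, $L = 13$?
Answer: $\sqrt{23469} \approx 153.2$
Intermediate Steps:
$S{\left(c,m \right)} = -25 - 5 m + 2 c$ ($S{\left(c,m \right)} = \left(5 + m\right) \left(-5\right) + 2 c = \left(-25 - 5 m\right) + 2 c = -25 - 5 m + 2 c$)
$\sqrt{23106 + S{\left(H,q{\left(0 \cdot 4,L \right)} \right)}} = \sqrt{23106 - -363} = \sqrt{23106 + \left(-25 + 60 + 328\right)} = \sqrt{23106 + 363} = \sqrt{23469}$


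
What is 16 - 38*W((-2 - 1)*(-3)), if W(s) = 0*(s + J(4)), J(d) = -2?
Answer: 16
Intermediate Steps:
W(s) = 0 (W(s) = 0*(s - 2) = 0*(-2 + s) = 0)
16 - 38*W((-2 - 1)*(-3)) = 16 - 38*0 = 16 + 0 = 16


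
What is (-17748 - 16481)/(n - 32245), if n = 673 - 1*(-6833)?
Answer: 2633/1903 ≈ 1.3836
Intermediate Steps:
n = 7506 (n = 673 + 6833 = 7506)
(-17748 - 16481)/(n - 32245) = (-17748 - 16481)/(7506 - 32245) = -34229/(-24739) = -34229*(-1/24739) = 2633/1903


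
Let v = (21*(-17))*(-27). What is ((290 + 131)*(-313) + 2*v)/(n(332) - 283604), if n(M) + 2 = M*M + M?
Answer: 22499/34610 ≈ 0.65007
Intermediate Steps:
v = 9639 (v = -357*(-27) = 9639)
n(M) = -2 + M + M² (n(M) = -2 + (M*M + M) = -2 + (M² + M) = -2 + (M + M²) = -2 + M + M²)
((290 + 131)*(-313) + 2*v)/(n(332) - 283604) = ((290 + 131)*(-313) + 2*9639)/((-2 + 332 + 332²) - 283604) = (421*(-313) + 19278)/((-2 + 332 + 110224) - 283604) = (-131773 + 19278)/(110554 - 283604) = -112495/(-173050) = -112495*(-1/173050) = 22499/34610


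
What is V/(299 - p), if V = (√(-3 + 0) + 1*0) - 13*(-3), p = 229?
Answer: 39/70 + I*√3/70 ≈ 0.55714 + 0.024744*I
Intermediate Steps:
V = 39 + I*√3 (V = (√(-3) + 0) + 39 = (I*√3 + 0) + 39 = I*√3 + 39 = 39 + I*√3 ≈ 39.0 + 1.732*I)
V/(299 - p) = (39 + I*√3)/(299 - 1*229) = (39 + I*√3)/(299 - 229) = (39 + I*√3)/70 = (39 + I*√3)*(1/70) = 39/70 + I*√3/70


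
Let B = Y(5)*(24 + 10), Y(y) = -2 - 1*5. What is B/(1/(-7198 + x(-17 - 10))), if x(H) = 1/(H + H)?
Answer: 46254467/27 ≈ 1.7131e+6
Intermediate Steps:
x(H) = 1/(2*H)
Y(y) = -7 (Y(y) = -2 - 5 = -7)
B = -238 (B = -7*(24 + 10) = -7*34 = -238)
B/(1/(-7198 + x(-17 - 10))) = -(-1713124 + 119/(-17 - 10)) = -238/(1/(-7198 + (½)/(-27))) = -238/(1/(-7198 + (½)*(-1/27))) = -238/(1/(-7198 - 1/54)) = -238/(1/(-388693/54)) = -238/(-54/388693) = -238*(-388693/54) = 46254467/27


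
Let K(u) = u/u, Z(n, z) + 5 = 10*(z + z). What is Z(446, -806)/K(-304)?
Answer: -16125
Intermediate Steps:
Z(n, z) = -5 + 20*z (Z(n, z) = -5 + 10*(z + z) = -5 + 10*(2*z) = -5 + 20*z)
K(u) = 1
Z(446, -806)/K(-304) = (-5 + 20*(-806))/1 = (-5 - 16120)*1 = -16125*1 = -16125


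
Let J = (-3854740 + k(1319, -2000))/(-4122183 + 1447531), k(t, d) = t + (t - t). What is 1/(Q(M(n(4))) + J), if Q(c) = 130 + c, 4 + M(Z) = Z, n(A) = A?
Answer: 2674652/351558181 ≈ 0.0076080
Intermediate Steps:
k(t, d) = t (k(t, d) = t + 0 = t)
M(Z) = -4 + Z
J = 3853421/2674652 (J = (-3854740 + 1319)/(-4122183 + 1447531) = -3853421/(-2674652) = -3853421*(-1/2674652) = 3853421/2674652 ≈ 1.4407)
1/(Q(M(n(4))) + J) = 1/((130 + (-4 + 4)) + 3853421/2674652) = 1/((130 + 0) + 3853421/2674652) = 1/(130 + 3853421/2674652) = 1/(351558181/2674652) = 2674652/351558181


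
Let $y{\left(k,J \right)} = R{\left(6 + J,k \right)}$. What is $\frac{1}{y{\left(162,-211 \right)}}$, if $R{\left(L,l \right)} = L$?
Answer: $- \frac{1}{205} \approx -0.0048781$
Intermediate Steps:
$y{\left(k,J \right)} = 6 + J$
$\frac{1}{y{\left(162,-211 \right)}} = \frac{1}{6 - 211} = \frac{1}{-205} = - \frac{1}{205}$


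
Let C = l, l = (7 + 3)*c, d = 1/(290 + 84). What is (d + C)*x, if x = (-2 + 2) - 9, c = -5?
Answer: 168291/374 ≈ 449.98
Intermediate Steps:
d = 1/374 ≈ 0.0026738
l = -50 (l = (7 + 3)*(-5) = 10*(-5) = -50)
C = -50
x = -9 (x = 0 - 9 = -9)
(d + C)*x = (1/374 - 50)*(-9) = -18699/374*(-9) = 168291/374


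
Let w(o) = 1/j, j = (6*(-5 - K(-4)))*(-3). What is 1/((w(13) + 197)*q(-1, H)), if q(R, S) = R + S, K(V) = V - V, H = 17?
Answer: 45/141848 ≈ 0.00031724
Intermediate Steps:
K(V) = 0
j = 90 (j = (6*(-5 - 1*0))*(-3) = (6*(-5 + 0))*(-3) = (6*(-5))*(-3) = -30*(-3) = 90)
w(o) = 1/90
1/((w(13) + 197)*q(-1, H)) = 1/((1/90 + 197)*(-1 + 17)) = 1/((17731/90)*16) = 1/(141848/45) = 45/141848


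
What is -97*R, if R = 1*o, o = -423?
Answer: 41031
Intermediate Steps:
R = -423 (R = 1*(-423) = -423)
-97*R = -97*(-423) = 41031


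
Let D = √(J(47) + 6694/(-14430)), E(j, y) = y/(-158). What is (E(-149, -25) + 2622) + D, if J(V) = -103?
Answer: 414301/158 + 2*I*√1346484945/7215 ≈ 2622.2 + 10.172*I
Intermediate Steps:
E(j, y) = -y/158 (E(j, y) = y*(-1/158) = -y/158)
D = 2*I*√1346484945/7215 (D = √(-103 + 6694/(-14430)) = √(-103 + 6694*(-1/14430)) = √(-103 - 3347/7215) = √(-746492/7215) = 2*I*√1346484945/7215 ≈ 10.172*I)
(E(-149, -25) + 2622) + D = (-1/158*(-25) + 2622) + 2*I*√1346484945/7215 = (25/158 + 2622) + 2*I*√1346484945/7215 = 414301/158 + 2*I*√1346484945/7215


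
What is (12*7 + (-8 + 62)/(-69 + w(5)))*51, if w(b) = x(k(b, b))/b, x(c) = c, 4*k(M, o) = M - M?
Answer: 97614/23 ≈ 4244.1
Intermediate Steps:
k(M, o) = 0 (k(M, o) = (M - M)/4 = (¼)*0 = 0)
w(b) = 0 (w(b) = 0/b = 0)
(12*7 + (-8 + 62)/(-69 + w(5)))*51 = (12*7 + (-8 + 62)/(-69 + 0))*51 = (84 + 54/(-69))*51 = (84 + 54*(-1/69))*51 = (84 - 18/23)*51 = (1914/23)*51 = 97614/23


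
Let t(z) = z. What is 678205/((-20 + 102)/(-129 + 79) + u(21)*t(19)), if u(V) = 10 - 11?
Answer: -16955125/516 ≈ -32859.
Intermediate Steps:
u(V) = -1
678205/((-20 + 102)/(-129 + 79) + u(21)*t(19)) = 678205/((-20 + 102)/(-129 + 79) - 1*19) = 678205/(82/(-50) - 19) = 678205/(82*(-1/50) - 19) = 678205/(-41/25 - 19) = 678205/(-516/25) = 678205*(-25/516) = -16955125/516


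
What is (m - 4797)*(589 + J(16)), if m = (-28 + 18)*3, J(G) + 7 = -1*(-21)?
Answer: -2910681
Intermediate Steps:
J(G) = 14 (J(G) = -7 - 1*(-21) = -7 + 21 = 14)
m = -30 (m = -10*3 = -30)
(m - 4797)*(589 + J(16)) = (-30 - 4797)*(589 + 14) = -4827*603 = -2910681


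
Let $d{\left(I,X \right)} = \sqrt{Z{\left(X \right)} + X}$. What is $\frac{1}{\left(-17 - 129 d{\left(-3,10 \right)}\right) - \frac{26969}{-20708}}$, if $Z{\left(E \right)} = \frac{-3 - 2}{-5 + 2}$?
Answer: $\frac{6731487436}{83147835744791} - \frac{18439314352 \sqrt{105}}{83147835744791} \approx -0.0021915$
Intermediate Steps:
$Z{\left(E \right)} = \frac{5}{3}$ ($Z{\left(E \right)} = - \frac{5}{-3} = \left(-5\right) \left(- \frac{1}{3}\right) = \frac{5}{3}$)
$d{\left(I,X \right)} = \sqrt{\frac{5}{3} + X}$
$\frac{1}{\left(-17 - 129 d{\left(-3,10 \right)}\right) - \frac{26969}{-20708}} = \frac{1}{\left(-17 - 129 \frac{\sqrt{15 + 9 \cdot 10}}{3}\right) - \frac{26969}{-20708}} = \frac{1}{\left(-17 - 129 \frac{\sqrt{15 + 90}}{3}\right) - - \frac{26969}{20708}} = \frac{1}{\left(-17 - 129 \frac{\sqrt{105}}{3}\right) + \frac{26969}{20708}} = \frac{1}{\left(-17 - 43 \sqrt{105}\right) + \frac{26969}{20708}} = \frac{1}{- \frac{325067}{20708} - 43 \sqrt{105}}$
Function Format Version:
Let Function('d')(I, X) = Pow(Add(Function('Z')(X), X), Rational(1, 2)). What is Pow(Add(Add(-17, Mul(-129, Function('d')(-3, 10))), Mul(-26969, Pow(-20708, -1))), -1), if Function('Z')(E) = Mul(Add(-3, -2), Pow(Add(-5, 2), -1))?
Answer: Add(Rational(6731487436, 83147835744791), Mul(Rational(-18439314352, 83147835744791), Pow(105, Rational(1, 2)))) ≈ -0.0021915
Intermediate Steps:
Function('Z')(E) = Rational(5, 3) (Function('Z')(E) = Mul(-5, Pow(-3, -1)) = Mul(-5, Rational(-1, 3)) = Rational(5, 3))
Function('d')(I, X) = Pow(Add(Rational(5, 3), X), Rational(1, 2))
Pow(Add(Add(-17, Mul(-129, Function('d')(-3, 10))), Mul(-26969, Pow(-20708, -1))), -1) = Pow(Add(Add(-17, Mul(-129, Mul(Rational(1, 3), Pow(Add(15, Mul(9, 10)), Rational(1, 2))))), Mul(-26969, Pow(-20708, -1))), -1) = Pow(Add(Add(-17, Mul(-129, Mul(Rational(1, 3), Pow(Add(15, 90), Rational(1, 2))))), Mul(-26969, Rational(-1, 20708))), -1) = Pow(Add(Add(-17, Mul(-129, Mul(Rational(1, 3), Pow(105, Rational(1, 2))))), Rational(26969, 20708)), -1) = Pow(Add(Add(-17, Mul(-43, Pow(105, Rational(1, 2)))), Rational(26969, 20708)), -1) = Pow(Add(Rational(-325067, 20708), Mul(-43, Pow(105, Rational(1, 2)))), -1)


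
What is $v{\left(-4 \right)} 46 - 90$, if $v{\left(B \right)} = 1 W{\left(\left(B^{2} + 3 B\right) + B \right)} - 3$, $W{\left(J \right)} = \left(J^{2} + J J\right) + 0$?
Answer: $-228$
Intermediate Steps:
$W{\left(J \right)} = 2 J^{2}$ ($W{\left(J \right)} = \left(J^{2} + J^{2}\right) + 0 = 2 J^{2} + 0 = 2 J^{2}$)
$v{\left(B \right)} = -3 + 2 \left(B^{2} + 4 B\right)^{2}$ ($v{\left(B \right)} = 1 \cdot 2 \left(\left(B^{2} + 3 B\right) + B\right)^{2} - 3 = 1 \cdot 2 \left(B^{2} + 4 B\right)^{2} - 3 = 2 \left(B^{2} + 4 B\right)^{2} - 3 = -3 + 2 \left(B^{2} + 4 B\right)^{2}$)
$v{\left(-4 \right)} 46 - 90 = \left(-3 + 2 \left(-4\right)^{2} \left(4 - 4\right)^{2}\right) 46 - 90 = \left(-3 + 2 \cdot 16 \cdot 0^{2}\right) 46 - 90 = \left(-3 + 2 \cdot 16 \cdot 0\right) 46 - 90 = \left(-3 + 0\right) 46 - 90 = \left(-3\right) 46 - 90 = -138 - 90 = -228$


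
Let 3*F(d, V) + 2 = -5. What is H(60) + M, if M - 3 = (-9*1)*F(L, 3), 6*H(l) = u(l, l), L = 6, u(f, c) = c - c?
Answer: 24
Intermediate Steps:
u(f, c) = 0
H(l) = 0 (H(l) = (1/6)*0 = 0)
F(d, V) = -7/3 (F(d, V) = -2/3 + (1/3)*(-5) = -2/3 - 5/3 = -7/3)
M = 24 (M = 3 - 9*1*(-7/3) = 3 - 9*(-7/3) = 3 + 21 = 24)
H(60) + M = 0 + 24 = 24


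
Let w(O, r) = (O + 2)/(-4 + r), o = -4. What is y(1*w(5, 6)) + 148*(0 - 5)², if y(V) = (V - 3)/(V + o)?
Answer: 3699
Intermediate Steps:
w(O, r) = (2 + O)/(-4 + r)
y(V) = (-3 + V)/(-4 + V) (y(V) = (V - 3)/(V - 4) = (-3 + V)/(-4 + V))
y(1*w(5, 6)) + 148*(0 - 5)² = (-3 + 1*((2 + 5)/(-4 + 6)))/(-4 + 1*((2 + 5)/(-4 + 6))) + 148*(0 - 5)² = (-3 + 1*(7/2))/(-4 + 1*(7/2)) + 148*(-5)² = (-3 + 1*((½)*7))/(-4 + 1*((½)*7)) + 148*25 = (-3 + 1*(7/2))/(-4 + 1*(7/2)) + 3700 = (-3 + 7/2)/(-4 + 7/2) + 3700 = (½)/(-½) + 3700 = -2*½ + 3700 = -1 + 3700 = 3699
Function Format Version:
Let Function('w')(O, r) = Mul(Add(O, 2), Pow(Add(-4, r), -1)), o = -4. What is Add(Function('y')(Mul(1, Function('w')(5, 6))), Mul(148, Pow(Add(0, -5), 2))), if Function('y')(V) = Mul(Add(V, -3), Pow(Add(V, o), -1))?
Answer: 3699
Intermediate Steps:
Function('w')(O, r) = Mul(Pow(Add(-4, r), -1), Add(2, O)) (Function('w')(O, r) = Mul(Add(2, O), Pow(Add(-4, r), -1)) = Mul(Pow(Add(-4, r), -1), Add(2, O)))
Function('y')(V) = Mul(Pow(Add(-4, V), -1), Add(-3, V)) (Function('y')(V) = Mul(Add(V, -3), Pow(Add(V, -4), -1)) = Mul(Add(-3, V), Pow(Add(-4, V), -1)) = Mul(Pow(Add(-4, V), -1), Add(-3, V)))
Add(Function('y')(Mul(1, Function('w')(5, 6))), Mul(148, Pow(Add(0, -5), 2))) = Add(Mul(Pow(Add(-4, Mul(1, Mul(Pow(Add(-4, 6), -1), Add(2, 5)))), -1), Add(-3, Mul(1, Mul(Pow(Add(-4, 6), -1), Add(2, 5))))), Mul(148, Pow(Add(0, -5), 2))) = Add(Mul(Pow(Add(-4, Mul(1, Mul(Pow(2, -1), 7))), -1), Add(-3, Mul(1, Mul(Pow(2, -1), 7)))), Mul(148, Pow(-5, 2))) = Add(Mul(Pow(Add(-4, Mul(1, Mul(Rational(1, 2), 7))), -1), Add(-3, Mul(1, Mul(Rational(1, 2), 7)))), Mul(148, 25)) = Add(Mul(Pow(Add(-4, Mul(1, Rational(7, 2))), -1), Add(-3, Mul(1, Rational(7, 2)))), 3700) = Add(Mul(Pow(Add(-4, Rational(7, 2)), -1), Add(-3, Rational(7, 2))), 3700) = Add(Mul(Pow(Rational(-1, 2), -1), Rational(1, 2)), 3700) = Add(Mul(-2, Rational(1, 2)), 3700) = Add(-1, 3700) = 3699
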